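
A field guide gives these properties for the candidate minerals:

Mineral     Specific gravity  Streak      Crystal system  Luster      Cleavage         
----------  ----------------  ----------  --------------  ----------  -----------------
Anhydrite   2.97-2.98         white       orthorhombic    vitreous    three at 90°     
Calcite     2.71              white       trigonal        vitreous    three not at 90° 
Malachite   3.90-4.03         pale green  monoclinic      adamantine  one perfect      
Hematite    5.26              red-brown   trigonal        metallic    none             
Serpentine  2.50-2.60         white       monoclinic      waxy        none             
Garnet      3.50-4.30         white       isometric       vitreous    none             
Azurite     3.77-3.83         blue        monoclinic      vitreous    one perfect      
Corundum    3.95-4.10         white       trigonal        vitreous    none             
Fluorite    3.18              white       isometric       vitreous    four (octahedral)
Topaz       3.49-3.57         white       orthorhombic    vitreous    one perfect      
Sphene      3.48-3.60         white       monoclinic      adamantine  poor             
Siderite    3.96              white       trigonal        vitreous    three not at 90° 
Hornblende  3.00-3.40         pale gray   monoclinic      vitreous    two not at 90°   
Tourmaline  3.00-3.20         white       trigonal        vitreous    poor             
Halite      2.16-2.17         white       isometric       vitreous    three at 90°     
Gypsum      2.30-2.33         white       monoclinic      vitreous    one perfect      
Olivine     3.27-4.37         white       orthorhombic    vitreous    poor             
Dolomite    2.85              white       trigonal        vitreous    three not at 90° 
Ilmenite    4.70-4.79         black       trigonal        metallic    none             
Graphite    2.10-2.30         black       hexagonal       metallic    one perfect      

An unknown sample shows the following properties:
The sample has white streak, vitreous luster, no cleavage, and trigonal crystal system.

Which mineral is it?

White streak excludes Malachite, Hematite, Azurite, Hornblende, Ilmenite, Graphite.
Vitreous luster rules out Serpentine, Sphene.
No cleavage: only Garnet, Corundum remain.
Trigonal crystal system rules out Garnet.
The only mineral consistent with every observation is Corundum.

Corundum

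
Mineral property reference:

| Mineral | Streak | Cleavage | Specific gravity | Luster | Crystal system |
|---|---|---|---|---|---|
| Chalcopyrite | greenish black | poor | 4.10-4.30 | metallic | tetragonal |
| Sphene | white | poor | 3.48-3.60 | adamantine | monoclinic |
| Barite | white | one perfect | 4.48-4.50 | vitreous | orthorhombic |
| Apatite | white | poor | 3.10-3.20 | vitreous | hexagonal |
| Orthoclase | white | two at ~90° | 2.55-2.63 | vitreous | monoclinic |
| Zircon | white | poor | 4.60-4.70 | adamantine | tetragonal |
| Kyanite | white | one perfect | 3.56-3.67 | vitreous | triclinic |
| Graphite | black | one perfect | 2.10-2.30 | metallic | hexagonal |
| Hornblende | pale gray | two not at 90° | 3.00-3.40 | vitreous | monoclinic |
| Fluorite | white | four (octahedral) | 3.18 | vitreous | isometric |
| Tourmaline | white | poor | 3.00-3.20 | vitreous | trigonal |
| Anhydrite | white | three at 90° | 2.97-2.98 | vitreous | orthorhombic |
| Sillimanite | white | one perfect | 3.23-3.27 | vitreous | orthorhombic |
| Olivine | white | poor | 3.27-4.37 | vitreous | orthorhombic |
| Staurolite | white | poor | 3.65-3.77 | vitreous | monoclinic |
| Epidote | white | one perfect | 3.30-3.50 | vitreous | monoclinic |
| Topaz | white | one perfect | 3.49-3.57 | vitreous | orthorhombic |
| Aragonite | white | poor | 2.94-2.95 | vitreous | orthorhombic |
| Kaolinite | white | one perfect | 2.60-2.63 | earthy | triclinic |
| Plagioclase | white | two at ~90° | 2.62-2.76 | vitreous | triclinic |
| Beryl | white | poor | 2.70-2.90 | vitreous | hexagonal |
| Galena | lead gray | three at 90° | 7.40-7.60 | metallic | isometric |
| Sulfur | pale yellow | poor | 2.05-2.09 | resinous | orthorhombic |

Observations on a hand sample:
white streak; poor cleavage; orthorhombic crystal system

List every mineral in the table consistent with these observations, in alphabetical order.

Aragonite, Olivine

White streak eliminates Chalcopyrite, Graphite, Hornblende, Galena, Sulfur.
Poor cleavage — only Sphene, Apatite, Zircon, Tourmaline, Olivine, Staurolite, Aragonite, Beryl remain.
Orthorhombic crystal system — Olivine, Aragonite remain.
Remaining candidates: Aragonite, Olivine.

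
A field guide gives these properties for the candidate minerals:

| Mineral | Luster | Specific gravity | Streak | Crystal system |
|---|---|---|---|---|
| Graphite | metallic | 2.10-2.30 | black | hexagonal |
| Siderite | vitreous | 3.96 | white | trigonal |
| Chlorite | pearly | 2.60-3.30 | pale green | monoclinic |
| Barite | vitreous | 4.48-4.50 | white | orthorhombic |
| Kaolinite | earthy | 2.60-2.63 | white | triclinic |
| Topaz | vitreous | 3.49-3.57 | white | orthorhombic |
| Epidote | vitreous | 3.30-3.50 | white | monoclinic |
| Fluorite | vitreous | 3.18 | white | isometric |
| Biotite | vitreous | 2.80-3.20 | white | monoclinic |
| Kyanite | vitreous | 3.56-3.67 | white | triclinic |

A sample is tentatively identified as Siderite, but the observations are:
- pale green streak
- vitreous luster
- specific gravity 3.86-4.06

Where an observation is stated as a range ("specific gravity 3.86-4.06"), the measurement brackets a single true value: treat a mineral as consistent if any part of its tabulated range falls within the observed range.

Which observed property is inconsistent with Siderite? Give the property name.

streak

Pale green streak: Siderite has white streak — outside the reference range.
Vitreous luster: Siderite has vitreous luster — within range.
Specific gravity 3.86-4.06: Siderite has SG 3.96 — within range.
Only the streak is inconsistent.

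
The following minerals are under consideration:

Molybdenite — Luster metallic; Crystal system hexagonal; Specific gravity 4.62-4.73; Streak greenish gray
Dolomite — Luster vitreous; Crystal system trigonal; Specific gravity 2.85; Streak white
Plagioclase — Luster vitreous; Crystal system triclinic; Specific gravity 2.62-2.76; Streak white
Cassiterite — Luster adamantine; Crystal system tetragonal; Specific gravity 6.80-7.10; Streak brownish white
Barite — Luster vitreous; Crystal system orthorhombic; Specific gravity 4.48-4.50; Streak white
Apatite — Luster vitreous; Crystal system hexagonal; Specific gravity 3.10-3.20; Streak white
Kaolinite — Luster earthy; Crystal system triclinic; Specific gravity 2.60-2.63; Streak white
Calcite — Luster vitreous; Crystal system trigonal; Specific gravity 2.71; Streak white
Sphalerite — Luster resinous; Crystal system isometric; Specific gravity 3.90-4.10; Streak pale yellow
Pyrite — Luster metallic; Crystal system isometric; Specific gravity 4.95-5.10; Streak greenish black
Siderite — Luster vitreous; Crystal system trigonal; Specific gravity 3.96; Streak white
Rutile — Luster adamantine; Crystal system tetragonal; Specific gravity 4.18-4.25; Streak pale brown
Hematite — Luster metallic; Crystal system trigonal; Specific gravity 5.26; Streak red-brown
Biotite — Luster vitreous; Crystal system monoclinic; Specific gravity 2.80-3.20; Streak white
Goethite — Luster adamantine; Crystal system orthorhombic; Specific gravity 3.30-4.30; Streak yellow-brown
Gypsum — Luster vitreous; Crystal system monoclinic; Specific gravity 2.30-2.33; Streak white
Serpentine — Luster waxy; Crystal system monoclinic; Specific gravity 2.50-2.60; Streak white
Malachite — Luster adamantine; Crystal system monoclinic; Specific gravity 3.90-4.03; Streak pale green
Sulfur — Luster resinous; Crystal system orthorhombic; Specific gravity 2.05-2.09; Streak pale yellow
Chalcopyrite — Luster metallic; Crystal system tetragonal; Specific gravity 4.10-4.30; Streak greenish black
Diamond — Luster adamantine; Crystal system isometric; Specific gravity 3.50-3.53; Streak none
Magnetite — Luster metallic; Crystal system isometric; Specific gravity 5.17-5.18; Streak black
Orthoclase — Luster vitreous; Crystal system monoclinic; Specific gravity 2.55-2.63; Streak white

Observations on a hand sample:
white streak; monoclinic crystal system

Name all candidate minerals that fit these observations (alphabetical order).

Biotite, Gypsum, Orthoclase, Serpentine

White streak — leaves Dolomite, Plagioclase, Barite, Apatite, Kaolinite, Calcite, Siderite, Biotite, Gypsum, Serpentine, Orthoclase.
Monoclinic crystal system — narrows the field to Biotite, Gypsum, Serpentine, Orthoclase.
Consistent with every observation: Biotite, Gypsum, Orthoclase, Serpentine.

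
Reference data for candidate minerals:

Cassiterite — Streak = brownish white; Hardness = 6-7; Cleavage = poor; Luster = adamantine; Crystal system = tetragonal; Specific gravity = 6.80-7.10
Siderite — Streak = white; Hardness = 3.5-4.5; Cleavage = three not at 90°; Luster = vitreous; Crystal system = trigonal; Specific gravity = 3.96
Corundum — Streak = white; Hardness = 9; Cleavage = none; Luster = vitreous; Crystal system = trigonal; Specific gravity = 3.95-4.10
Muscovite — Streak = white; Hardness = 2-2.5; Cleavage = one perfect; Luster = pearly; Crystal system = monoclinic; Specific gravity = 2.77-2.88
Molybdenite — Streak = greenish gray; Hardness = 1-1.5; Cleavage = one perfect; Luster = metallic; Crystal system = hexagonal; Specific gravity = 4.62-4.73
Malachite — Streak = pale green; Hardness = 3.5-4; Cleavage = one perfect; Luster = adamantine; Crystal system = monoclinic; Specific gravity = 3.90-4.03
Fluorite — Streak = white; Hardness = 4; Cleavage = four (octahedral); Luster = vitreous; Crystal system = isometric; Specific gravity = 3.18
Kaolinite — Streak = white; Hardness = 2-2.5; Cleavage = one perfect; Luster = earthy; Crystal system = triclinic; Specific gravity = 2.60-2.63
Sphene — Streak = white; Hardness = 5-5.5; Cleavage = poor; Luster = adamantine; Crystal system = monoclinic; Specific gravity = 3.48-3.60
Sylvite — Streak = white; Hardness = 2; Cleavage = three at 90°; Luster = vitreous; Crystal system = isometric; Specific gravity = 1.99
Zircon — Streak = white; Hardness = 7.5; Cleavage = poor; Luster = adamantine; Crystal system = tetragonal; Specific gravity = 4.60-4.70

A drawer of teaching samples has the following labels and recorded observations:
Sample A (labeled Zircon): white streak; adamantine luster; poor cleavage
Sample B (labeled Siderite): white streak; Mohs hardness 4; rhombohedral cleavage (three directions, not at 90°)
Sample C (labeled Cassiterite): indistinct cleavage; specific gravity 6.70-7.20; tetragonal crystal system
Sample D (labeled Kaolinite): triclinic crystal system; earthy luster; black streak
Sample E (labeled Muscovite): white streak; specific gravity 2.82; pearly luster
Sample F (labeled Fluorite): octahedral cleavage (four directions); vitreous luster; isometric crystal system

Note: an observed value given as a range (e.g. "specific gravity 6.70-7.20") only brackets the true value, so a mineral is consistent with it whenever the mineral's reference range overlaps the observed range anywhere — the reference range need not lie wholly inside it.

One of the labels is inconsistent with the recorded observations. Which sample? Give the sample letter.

Sample A: nothing contradicts Zircon.
Sample B: nothing contradicts Siderite.
Sample C: nothing contradicts Cassiterite.
Sample D: black streak is outside the reference for Kaolinite (white streak) — mislabeled.
Sample E: nothing contradicts Muscovite.
Sample F: nothing contradicts Fluorite.
The mislabeled specimen is D.

D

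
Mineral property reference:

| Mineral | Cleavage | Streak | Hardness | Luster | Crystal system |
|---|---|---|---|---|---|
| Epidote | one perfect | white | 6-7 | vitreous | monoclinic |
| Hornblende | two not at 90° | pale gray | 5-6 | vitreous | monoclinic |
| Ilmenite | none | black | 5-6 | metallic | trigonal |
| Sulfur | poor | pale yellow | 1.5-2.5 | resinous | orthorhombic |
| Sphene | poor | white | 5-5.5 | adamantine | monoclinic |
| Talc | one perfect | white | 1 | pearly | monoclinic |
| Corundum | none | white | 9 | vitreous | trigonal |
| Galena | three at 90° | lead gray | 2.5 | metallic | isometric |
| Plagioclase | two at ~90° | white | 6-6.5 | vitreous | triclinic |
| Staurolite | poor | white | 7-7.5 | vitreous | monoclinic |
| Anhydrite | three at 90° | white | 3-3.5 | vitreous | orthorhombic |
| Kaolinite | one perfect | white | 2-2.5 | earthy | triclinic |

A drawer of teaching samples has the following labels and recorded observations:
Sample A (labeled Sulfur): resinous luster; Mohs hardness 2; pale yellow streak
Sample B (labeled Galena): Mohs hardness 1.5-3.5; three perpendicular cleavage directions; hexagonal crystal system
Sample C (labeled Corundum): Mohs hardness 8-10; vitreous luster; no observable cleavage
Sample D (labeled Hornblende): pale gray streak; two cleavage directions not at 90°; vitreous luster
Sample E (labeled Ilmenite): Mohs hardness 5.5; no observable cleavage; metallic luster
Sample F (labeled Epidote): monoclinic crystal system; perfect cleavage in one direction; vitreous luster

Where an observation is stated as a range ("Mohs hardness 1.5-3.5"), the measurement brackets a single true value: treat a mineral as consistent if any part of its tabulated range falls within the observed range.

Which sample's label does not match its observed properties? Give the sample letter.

Sample A: all recorded properties match Sulfur.
Sample B: hexagonal crystal system is outside the reference for Galena (isometric system) — mislabeled.
Sample C: all recorded properties match Corundum.
Sample D: all recorded properties match Hornblende.
Sample E: all recorded properties match Ilmenite.
Sample F: all recorded properties match Epidote.
Only sample B is inconsistent with its label.

B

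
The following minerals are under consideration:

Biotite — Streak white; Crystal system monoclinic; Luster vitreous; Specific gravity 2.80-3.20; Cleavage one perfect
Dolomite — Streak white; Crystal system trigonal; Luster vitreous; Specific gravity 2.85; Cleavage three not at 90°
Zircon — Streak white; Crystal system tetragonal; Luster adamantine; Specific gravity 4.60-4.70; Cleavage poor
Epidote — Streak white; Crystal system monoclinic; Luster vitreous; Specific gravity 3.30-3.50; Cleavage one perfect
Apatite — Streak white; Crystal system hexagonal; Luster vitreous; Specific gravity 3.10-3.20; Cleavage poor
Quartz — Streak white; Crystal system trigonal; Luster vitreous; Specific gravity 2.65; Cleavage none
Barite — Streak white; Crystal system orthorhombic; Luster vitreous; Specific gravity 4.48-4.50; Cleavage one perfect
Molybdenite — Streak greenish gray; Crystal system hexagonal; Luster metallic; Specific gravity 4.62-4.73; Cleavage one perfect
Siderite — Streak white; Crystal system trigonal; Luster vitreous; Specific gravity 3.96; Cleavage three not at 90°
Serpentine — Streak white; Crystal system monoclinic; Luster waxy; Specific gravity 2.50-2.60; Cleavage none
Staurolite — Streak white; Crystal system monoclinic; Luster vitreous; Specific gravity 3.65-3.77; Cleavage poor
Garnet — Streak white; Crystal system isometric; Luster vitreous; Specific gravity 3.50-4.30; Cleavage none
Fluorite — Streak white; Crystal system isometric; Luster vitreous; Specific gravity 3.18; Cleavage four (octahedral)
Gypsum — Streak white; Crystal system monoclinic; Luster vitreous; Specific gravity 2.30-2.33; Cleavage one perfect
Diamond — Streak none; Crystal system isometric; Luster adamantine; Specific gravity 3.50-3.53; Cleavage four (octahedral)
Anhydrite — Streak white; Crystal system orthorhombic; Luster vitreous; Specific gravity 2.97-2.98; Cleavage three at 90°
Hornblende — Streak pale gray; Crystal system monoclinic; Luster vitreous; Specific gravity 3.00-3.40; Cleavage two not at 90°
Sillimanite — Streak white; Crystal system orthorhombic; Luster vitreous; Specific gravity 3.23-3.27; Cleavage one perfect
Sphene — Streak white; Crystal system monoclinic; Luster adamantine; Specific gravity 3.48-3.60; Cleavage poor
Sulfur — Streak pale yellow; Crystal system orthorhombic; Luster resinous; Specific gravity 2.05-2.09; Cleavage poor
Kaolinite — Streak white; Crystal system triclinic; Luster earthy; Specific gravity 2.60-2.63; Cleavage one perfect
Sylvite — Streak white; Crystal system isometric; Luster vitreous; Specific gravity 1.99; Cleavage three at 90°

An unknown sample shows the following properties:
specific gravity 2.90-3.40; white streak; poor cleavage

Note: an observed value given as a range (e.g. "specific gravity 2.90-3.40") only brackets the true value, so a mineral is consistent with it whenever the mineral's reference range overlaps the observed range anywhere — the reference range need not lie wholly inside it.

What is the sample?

Apatite

Specific gravity 2.90-3.40 — Biotite, Epidote, Apatite, Fluorite, Anhydrite, Hornblende, Sillimanite remain.
White streak is inconsistent with Hornblende.
Poor cleavage — leaves Apatite.
The only mineral consistent with every observation is Apatite.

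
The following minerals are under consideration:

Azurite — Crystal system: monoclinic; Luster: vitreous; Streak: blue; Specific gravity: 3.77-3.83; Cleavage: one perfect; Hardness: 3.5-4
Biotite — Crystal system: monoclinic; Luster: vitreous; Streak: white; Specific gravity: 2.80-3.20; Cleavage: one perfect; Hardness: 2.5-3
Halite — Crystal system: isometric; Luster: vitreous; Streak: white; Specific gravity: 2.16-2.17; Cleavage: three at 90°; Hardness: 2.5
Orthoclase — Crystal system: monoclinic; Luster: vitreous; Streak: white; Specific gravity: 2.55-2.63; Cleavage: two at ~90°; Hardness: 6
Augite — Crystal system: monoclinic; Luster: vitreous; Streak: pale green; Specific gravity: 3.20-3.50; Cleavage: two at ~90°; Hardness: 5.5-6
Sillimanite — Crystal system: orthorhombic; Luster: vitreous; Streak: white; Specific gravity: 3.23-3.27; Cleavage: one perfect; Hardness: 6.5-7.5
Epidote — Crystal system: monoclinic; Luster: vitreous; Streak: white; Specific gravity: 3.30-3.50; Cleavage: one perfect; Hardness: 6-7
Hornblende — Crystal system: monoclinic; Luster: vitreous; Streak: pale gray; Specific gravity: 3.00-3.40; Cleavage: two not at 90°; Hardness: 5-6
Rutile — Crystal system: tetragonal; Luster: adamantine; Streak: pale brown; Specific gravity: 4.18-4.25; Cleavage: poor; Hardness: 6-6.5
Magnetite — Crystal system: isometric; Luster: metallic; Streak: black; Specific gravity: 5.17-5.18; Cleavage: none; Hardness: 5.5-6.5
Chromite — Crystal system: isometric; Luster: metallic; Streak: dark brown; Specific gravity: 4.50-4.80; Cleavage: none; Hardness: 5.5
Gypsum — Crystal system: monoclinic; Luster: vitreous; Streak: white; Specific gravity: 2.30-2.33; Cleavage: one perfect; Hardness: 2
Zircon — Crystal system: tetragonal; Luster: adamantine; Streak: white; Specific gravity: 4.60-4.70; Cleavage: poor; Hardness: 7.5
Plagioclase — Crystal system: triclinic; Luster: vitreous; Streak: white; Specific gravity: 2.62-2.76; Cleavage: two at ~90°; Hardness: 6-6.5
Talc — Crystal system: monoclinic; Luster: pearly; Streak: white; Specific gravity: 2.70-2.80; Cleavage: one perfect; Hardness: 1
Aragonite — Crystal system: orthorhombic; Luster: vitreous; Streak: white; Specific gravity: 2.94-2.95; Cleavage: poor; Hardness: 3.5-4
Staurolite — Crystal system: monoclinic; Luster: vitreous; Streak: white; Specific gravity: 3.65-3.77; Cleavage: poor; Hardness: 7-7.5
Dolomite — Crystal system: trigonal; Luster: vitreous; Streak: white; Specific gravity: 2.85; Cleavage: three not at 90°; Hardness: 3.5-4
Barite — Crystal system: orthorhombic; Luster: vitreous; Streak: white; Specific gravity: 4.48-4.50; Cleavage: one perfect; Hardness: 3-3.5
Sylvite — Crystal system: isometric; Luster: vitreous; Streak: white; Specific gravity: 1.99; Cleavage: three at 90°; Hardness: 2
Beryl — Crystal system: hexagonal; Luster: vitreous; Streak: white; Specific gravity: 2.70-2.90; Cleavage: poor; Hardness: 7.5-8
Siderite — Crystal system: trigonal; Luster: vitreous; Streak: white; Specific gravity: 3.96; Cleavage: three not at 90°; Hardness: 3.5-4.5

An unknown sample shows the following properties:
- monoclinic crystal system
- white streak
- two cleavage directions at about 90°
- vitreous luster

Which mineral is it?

Orthoclase

Monoclinic crystal system — leaves Azurite, Biotite, Orthoclase, Augite, Epidote, Hornblende, Gypsum, Talc, Staurolite.
White streak is inconsistent with Azurite, Augite, Hornblende.
Two cleavage directions at about 90° — leaves Orthoclase.
Vitreous luster — no further eliminations.
Orthoclase is the sole remaining match.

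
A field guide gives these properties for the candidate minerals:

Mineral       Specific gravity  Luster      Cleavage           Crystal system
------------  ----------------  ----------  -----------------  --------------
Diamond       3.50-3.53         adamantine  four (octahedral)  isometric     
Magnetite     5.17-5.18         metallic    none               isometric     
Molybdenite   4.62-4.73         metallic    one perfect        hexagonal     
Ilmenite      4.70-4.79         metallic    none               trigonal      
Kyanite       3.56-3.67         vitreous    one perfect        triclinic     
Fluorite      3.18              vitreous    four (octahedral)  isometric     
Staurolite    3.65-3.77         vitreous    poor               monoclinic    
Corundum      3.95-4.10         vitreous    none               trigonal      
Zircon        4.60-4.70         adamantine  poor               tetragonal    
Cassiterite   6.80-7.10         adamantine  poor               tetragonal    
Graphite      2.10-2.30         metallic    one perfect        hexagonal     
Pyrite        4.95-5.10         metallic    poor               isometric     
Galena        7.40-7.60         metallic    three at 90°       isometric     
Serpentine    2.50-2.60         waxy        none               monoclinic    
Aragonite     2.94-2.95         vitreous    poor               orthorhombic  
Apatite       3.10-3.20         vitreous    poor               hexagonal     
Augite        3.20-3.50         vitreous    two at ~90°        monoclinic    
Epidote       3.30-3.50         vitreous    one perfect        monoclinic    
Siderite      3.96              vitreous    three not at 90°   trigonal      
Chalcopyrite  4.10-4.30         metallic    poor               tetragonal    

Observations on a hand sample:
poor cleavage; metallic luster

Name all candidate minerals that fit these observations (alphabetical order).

Poor cleavage — Staurolite, Zircon, Cassiterite, Pyrite, Aragonite, Apatite, Chalcopyrite remain.
Metallic luster — Pyrite, Chalcopyrite remain.
Consistent with every observation: Chalcopyrite, Pyrite.

Chalcopyrite, Pyrite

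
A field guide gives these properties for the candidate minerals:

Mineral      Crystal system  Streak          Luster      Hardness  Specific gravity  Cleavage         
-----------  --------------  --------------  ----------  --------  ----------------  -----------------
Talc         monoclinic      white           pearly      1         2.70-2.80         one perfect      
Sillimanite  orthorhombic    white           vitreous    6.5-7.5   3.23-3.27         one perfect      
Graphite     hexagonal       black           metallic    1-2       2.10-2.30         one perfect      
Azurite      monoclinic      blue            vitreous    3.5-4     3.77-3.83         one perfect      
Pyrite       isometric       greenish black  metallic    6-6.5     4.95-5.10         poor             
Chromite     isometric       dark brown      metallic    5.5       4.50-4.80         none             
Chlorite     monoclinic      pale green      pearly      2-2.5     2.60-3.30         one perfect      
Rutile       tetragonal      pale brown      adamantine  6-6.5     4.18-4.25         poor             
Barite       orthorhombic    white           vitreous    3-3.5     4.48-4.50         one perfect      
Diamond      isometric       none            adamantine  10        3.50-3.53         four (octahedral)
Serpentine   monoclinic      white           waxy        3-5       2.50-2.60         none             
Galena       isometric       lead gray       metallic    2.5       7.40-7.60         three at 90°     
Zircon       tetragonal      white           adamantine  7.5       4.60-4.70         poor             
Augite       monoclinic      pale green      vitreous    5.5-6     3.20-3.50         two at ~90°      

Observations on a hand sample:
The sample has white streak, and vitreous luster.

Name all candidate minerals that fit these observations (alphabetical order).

Barite, Sillimanite

White streak: leaves Talc, Sillimanite, Barite, Serpentine, Zircon.
Vitreous luster: leaves Sillimanite, Barite.
Consistent with every observation: Barite, Sillimanite.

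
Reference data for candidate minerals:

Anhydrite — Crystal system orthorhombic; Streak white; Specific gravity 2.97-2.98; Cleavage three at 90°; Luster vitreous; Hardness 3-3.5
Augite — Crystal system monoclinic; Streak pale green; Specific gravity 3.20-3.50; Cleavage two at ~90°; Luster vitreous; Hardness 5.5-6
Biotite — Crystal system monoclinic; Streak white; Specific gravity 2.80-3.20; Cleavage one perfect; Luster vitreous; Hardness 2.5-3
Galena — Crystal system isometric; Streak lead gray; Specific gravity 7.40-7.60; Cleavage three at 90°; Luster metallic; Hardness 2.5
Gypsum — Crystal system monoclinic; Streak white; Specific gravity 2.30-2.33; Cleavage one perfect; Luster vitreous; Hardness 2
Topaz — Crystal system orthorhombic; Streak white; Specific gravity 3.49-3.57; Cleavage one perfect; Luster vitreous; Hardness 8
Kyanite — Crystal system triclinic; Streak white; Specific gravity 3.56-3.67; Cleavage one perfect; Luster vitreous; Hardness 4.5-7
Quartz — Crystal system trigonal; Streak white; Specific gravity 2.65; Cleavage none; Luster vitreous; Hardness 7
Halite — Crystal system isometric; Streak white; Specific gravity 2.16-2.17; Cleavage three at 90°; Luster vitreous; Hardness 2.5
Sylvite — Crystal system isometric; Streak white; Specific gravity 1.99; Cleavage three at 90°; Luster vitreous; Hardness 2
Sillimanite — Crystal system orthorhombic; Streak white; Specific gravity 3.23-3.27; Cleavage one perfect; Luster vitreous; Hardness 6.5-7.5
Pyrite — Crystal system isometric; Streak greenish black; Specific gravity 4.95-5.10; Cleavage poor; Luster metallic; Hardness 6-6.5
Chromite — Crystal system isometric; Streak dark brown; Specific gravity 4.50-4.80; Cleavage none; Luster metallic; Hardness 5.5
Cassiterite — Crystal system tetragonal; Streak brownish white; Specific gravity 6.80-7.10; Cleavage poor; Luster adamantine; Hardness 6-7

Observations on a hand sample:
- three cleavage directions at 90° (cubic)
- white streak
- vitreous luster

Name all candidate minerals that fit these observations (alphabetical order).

Anhydrite, Halite, Sylvite

Three cleavage directions at 90° (cubic): Anhydrite, Galena, Halite, Sylvite remain.
White streak rules out Galena.
Vitreous luster: no further eliminations.
Consistent with every observation: Anhydrite, Halite, Sylvite.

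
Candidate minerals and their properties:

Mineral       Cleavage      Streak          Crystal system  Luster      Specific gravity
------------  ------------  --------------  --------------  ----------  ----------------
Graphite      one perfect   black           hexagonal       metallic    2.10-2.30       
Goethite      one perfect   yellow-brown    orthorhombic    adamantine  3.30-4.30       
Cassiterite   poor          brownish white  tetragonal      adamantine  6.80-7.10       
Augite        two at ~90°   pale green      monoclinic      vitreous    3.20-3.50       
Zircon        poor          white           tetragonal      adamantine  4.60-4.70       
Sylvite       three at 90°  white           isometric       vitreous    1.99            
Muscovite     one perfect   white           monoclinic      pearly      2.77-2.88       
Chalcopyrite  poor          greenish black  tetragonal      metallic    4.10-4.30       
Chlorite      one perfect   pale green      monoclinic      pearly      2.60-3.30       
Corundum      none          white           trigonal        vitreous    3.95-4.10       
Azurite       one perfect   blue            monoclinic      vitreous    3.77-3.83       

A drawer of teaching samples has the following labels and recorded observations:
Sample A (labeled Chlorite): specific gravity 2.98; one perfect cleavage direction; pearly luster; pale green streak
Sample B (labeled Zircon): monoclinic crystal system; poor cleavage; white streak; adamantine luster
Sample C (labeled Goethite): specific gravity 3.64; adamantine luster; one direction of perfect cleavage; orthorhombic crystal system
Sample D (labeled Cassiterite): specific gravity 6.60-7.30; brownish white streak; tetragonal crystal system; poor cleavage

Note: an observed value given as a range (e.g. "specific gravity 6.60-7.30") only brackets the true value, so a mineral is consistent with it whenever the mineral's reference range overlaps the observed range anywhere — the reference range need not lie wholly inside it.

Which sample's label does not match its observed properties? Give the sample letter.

B

Sample A: nothing contradicts Chlorite.
Sample B: monoclinic crystal system is outside the reference for Zircon (tetragonal system) — mislabeled.
Sample C: nothing contradicts Goethite.
Sample D: nothing contradicts Cassiterite.
Sample B is the mislabeled one.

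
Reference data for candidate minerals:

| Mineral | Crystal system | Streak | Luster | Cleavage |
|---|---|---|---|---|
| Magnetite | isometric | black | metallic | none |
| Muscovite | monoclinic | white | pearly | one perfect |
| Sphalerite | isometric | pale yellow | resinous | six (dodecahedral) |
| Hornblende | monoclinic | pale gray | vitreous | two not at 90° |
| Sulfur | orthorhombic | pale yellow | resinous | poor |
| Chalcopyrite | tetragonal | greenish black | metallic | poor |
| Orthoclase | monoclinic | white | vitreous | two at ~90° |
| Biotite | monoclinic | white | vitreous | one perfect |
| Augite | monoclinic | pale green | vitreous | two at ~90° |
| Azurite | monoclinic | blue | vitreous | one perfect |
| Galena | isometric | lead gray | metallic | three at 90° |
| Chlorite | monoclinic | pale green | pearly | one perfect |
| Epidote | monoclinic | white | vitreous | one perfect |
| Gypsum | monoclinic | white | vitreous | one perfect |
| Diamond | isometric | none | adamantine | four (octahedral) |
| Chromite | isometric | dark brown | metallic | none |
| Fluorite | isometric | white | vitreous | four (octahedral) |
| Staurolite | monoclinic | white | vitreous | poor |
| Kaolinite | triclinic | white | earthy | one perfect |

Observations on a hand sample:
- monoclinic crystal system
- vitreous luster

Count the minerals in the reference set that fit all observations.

8

Monoclinic crystal system — only Muscovite, Hornblende, Orthoclase, Biotite, Augite, Azurite, Chlorite, Epidote, Gypsum, Staurolite remain.
Vitreous luster excludes Muscovite, Chlorite.
The minerals that satisfy all observations are Augite, Azurite, Biotite, Epidote, Gypsum, Hornblende, Orthoclase, Staurolite.
That is 8 minerals.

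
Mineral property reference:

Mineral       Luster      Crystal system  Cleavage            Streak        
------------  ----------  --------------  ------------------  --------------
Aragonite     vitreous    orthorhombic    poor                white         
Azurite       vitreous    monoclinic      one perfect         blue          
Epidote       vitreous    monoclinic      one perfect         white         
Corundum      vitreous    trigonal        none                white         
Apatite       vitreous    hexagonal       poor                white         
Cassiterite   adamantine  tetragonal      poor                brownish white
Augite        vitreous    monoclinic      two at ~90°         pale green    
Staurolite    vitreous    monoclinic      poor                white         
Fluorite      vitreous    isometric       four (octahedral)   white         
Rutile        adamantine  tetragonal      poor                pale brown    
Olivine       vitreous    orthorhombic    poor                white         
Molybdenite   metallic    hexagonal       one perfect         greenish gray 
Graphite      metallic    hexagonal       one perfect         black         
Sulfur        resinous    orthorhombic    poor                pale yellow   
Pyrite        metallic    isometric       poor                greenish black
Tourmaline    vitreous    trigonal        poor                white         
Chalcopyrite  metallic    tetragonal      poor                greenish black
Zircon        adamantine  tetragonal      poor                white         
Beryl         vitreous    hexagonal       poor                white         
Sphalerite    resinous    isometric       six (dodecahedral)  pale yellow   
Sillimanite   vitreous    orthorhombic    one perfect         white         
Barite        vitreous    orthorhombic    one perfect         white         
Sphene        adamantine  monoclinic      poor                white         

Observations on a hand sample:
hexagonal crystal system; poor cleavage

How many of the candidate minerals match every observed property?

Hexagonal crystal system — only Apatite, Molybdenite, Graphite, Beryl remain.
Poor cleavage excludes Molybdenite, Graphite.
Remaining candidates: Apatite, Beryl.
That is 2 minerals.

2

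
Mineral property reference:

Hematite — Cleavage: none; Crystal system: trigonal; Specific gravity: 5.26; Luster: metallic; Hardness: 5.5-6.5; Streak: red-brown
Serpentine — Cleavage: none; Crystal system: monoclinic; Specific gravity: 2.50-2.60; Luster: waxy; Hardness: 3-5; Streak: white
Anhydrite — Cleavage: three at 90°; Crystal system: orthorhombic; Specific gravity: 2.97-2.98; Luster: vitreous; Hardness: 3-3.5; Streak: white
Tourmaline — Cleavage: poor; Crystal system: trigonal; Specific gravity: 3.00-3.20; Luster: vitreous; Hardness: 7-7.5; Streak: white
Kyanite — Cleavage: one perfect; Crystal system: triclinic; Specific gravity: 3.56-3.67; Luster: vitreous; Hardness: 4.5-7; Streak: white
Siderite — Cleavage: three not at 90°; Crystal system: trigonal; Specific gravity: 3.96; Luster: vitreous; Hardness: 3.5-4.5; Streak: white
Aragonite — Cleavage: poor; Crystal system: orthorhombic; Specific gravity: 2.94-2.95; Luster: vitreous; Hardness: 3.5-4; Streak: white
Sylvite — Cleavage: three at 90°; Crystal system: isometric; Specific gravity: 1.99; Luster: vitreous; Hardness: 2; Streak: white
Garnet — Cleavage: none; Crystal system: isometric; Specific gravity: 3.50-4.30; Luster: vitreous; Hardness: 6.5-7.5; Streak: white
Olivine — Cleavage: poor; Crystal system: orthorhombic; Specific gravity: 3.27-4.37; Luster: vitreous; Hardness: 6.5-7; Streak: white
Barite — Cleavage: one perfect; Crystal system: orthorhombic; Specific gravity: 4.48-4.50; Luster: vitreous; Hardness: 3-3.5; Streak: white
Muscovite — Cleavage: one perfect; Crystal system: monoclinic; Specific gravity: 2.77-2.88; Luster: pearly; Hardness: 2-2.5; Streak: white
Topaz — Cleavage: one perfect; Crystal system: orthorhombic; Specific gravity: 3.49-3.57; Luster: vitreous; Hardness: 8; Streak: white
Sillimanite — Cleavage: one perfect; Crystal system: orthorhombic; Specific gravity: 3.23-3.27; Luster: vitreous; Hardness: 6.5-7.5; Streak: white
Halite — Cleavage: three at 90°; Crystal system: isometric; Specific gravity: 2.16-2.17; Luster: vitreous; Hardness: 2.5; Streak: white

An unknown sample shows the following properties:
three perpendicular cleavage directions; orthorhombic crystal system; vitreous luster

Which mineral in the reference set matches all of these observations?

Anhydrite

Three perpendicular cleavage directions — Anhydrite, Sylvite, Halite remain.
Orthorhombic crystal system — narrows the field to Anhydrite.
Vitreous luster — no further eliminations.
Anhydrite is the sole remaining match.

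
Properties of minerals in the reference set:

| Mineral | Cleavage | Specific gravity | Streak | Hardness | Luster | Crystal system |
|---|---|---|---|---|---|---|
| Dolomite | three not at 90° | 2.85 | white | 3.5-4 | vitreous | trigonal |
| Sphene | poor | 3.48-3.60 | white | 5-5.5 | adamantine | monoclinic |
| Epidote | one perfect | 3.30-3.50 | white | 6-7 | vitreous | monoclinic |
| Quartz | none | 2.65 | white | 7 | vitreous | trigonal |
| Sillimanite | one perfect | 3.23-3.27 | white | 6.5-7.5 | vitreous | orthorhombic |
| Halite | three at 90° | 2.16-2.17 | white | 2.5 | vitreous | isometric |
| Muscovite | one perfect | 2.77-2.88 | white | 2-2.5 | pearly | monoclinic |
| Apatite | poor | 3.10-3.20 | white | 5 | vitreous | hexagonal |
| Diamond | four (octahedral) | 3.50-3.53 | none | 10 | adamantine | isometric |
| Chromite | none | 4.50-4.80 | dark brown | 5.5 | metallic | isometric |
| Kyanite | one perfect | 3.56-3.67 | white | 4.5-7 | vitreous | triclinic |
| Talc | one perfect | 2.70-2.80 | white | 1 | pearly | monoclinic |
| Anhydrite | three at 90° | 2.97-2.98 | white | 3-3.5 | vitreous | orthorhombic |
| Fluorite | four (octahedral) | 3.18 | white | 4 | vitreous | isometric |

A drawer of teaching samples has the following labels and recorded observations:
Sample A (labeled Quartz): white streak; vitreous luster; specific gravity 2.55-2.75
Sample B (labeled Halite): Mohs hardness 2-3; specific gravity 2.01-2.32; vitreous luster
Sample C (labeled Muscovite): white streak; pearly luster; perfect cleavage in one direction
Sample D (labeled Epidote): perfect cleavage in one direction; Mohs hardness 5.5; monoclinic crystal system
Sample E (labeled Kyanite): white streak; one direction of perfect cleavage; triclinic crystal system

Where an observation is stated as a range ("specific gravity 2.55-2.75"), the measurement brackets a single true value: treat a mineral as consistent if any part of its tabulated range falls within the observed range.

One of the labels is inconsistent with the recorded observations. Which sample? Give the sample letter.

Sample A: every observation is compatible with the reference values for Quartz.
Sample B: every observation is compatible with the reference values for Halite.
Sample C: every observation is compatible with the reference values for Muscovite.
Sample D: Epidote has hardness 6-7, but the record shows Mohs hardness 5.5 — this label is wrong.
Sample E: every observation is compatible with the reference values for Kyanite.
The mislabeled specimen is D.

D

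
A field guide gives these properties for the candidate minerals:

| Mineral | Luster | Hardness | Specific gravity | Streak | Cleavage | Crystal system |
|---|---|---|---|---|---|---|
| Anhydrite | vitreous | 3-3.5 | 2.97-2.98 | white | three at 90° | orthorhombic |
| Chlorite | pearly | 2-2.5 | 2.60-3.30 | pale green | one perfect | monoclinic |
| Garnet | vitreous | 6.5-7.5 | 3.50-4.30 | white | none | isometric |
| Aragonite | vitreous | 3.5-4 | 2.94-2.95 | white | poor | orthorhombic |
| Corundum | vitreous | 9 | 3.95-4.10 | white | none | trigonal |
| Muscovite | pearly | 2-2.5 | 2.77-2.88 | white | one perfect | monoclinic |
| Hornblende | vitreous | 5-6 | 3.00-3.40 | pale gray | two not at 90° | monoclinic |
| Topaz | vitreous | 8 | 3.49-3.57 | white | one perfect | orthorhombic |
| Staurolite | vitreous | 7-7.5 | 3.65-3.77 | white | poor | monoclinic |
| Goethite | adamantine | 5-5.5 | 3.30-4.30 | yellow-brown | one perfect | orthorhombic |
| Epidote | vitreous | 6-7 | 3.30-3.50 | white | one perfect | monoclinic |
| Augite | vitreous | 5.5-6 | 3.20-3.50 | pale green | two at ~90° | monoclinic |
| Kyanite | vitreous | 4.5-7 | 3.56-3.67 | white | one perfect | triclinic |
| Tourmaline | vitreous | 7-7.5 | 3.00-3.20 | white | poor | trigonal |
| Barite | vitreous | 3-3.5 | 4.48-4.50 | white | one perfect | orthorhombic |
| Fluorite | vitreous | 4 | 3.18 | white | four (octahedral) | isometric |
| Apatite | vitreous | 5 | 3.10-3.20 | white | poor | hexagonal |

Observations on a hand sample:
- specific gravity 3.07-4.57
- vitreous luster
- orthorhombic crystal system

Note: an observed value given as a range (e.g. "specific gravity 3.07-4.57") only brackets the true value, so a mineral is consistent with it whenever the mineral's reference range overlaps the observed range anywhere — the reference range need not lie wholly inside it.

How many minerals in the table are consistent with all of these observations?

Specific gravity 3.07-4.57 excludes Anhydrite, Aragonite, Muscovite.
Vitreous luster is inconsistent with Chlorite, Goethite.
Orthorhombic crystal system — narrows the field to Topaz, Barite.
Consistent with every observation: Barite, Topaz.
That is 2 minerals.

2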